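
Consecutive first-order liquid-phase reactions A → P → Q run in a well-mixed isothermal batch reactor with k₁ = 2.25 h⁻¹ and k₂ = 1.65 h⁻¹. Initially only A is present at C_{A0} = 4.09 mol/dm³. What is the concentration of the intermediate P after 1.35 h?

0.918 mol/dm³

Solving the coupled first-order balances gives C_P(t) = [k₁/(k₂−k₁)]·C_{A0}·(e^(−k₁t) − e^(−k₂t)).
e^(−k₁t) = e^(−2.25×1.35) = e^(−3.038) = 0.04795; e^(−k₂t) = e^(−2.228) = 0.1078.
C_P = 2.25×4.09/(1.65−2.25) × (0.04795−0.1078) = (-15.34)×(-0.05984) = 0.9178 mol/dm³.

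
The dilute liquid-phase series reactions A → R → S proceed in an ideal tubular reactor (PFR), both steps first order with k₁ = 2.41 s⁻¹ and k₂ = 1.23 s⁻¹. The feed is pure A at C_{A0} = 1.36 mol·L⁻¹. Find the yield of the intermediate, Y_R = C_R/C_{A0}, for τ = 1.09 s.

0.387

Solving the coupled first-order balances gives C_R(τ) = [k₁/(k₂−k₁)]·C_{A0}·(e^(−k₁τ) − e^(−k₂τ)).
e^(−k₁τ) = e^(−2.41×1.09) = e^(−2.627) = 0.07230; e^(−k₂τ) = e^(−1.341) = 0.2617.
C_R = 2.41×1.36/(1.23−2.41) × (0.07230−0.2617) = (-2.778)×(-0.1894) = 0.5260 mol·L⁻¹.
Y_R = C_R/C_{A0} = 0.5260/1.36 = 0.387.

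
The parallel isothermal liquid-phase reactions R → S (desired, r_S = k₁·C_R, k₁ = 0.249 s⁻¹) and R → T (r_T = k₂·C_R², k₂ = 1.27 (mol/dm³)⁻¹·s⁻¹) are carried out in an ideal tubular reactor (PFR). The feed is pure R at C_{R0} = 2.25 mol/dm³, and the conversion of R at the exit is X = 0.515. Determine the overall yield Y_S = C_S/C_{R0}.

C_R = C_{R0}(1−X) = 1.091 mol/dm³.
Along a PFR/batch, dC_S/dC_R = −r_S/(r_S+r_T) = −k₁/(k₁+k₂·C_R).
Integrating from C_{R0} to C_R: C_S = (0.249/1.27)·ln[(0.249+1.27·2.25)/(0.249+1.27·1.09)] = 0.1961·ln(3.107/1.635) = 0.1259 mol/dm³.
Y_S = C_S/C_{R0} = 0.1259/2.25 = 0.0559.

0.0559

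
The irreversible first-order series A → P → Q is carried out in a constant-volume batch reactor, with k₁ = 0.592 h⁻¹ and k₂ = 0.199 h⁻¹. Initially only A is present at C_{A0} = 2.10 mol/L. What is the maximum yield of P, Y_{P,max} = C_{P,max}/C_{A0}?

At the optimum, C_{P,max}/C_{A0} = (k₁/k₂)^[k₂/(k₂−k₁)].
= (0.592/0.199)^(0.199/(0.199−0.592)) = (2.975)^(-0.5064) = 0.5758.

0.576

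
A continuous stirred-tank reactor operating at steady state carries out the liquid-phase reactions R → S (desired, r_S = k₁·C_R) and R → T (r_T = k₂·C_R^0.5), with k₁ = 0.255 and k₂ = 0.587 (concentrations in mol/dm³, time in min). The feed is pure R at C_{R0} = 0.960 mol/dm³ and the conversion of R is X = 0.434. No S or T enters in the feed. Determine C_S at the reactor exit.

Exit C_R = C_{R0}(1−X) = 0.960×0.566 = 0.5434 mol/dm³.
A CSTR operates uniformly at the exit composition, giving r_S = 0.1386 and r_T = 0.4327 (each k·C_R^n at C_R = 0.5434).
Fraction of consumed R going to S: r_S/(r_S+r_T) = 0.2425.
C_S = 0.2425·C_{R0}·X = 0.2425×0.960×0.434 = 0.101 mol/dm³.

0.101 mol/dm³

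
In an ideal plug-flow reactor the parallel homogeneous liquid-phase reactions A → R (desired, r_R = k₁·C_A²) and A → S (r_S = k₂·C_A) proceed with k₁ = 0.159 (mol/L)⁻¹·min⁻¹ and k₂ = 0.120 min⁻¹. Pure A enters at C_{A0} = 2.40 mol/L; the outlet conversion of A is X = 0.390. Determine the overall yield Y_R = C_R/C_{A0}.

0.279

C_A = C_{A0}(1−X) = 1.464 mol/L.
Along a PFR/batch, dC_S/dC_A = −r_S/(r_R+r_S) = −k₂/(k₂+k₁·C_A).
Integrating from C_{A0} to C_A: C_S = (0.120/0.159)·ln[(0.120+0.159·2.40)/(0.120+0.159·1.46)] = 0.7547·ln(0.5016/0.3528) = 0.2656 mol/L.
Then C_R = (C_{A0}−C_A) − C_S = 0.9360 − 0.2656 = 0.6704 mol/L.
Y_R = C_R/C_{A0} = 0.6704/2.40 = 0.279.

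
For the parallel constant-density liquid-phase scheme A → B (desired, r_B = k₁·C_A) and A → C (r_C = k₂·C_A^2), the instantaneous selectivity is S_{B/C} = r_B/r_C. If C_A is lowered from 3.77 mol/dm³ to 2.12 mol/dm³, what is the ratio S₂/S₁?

1.78

S_{B/C} = (k₁/k₂)·C_A⁻¹, so S₂/S₁ = (C_{A,2}/C_{A,1})⁻¹.
= 3.77/2.12 = 1.78.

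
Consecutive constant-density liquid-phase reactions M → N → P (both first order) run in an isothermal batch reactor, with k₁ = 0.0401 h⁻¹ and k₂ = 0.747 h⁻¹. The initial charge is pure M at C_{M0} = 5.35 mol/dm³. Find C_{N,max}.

0.243 mol/dm³

For a first-order series the maximum intermediate yield is C_{N,max}/C_{M0} = (k₁/k₂)^[k₂/(k₂−k₁)].
= (0.0401/0.747)^(0.747/(0.747−0.0401)) = (0.05368)^(1.057) = 0.04547.
C_{N,max} = 0.04547×5.35 = 0.243 mol/dm³.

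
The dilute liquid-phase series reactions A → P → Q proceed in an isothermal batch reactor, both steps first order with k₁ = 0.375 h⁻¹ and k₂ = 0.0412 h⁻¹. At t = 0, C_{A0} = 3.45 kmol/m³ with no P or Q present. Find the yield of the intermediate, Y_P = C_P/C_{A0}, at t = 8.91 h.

0.738

For first-order series with pure A initially, C_P(t) = k₁C_{A0}/(k₂−k₁)·(e^(−k₁t) − e^(−k₂t)).
e^(−k₁t) = e^(−0.375×8.91) = e^(−3.341) = 0.03539; e^(−k₂t) = e^(−0.3671) = 0.6927.
C_P = 0.375×3.45/(0.0412−0.375) × (0.03539−0.6927) = (-3.876)×(-0.6574) = 2.548 kmol/m³.
Y_P = C_P/C_{A0} = 2.548/3.45 = 0.738.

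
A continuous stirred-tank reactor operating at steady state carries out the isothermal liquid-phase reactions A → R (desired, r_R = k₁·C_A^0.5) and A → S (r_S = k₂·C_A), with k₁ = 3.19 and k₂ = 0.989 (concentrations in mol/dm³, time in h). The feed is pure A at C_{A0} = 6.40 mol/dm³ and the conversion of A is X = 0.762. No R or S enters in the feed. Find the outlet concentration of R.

3.53 mol/dm³

Exit C_A = C_{A0}(1−X) = 6.40×0.238 = 1.523 mol/dm³.
A CSTR operates uniformly at the exit composition, giving r_R = 3.937 and r_S = 1.506 (each k·C_A^n at C_A = 1.523).
Fraction of consumed A going to R: r_R/(r_R+r_S) = 0.7233.
C_R = 0.7233·C_{A0}·X = 0.7233×6.40×0.762 = 3.53 mol/dm³.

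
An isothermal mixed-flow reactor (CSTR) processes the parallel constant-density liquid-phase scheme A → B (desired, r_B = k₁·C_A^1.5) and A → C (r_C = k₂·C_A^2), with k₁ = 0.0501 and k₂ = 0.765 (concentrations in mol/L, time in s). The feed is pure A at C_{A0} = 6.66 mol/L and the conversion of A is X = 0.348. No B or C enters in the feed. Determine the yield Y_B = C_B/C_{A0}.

0.0106

Exit C_A = C_{A0}(1−X) = 6.66×0.652 = 4.342 mol/L.
In a CSTR the entire volume is at exit conditions, so r_B = 0.0501×4.342^1.5 = 0.4533 and r_C = 0.765×4.342^2 = 14.42.
Fraction of consumed A going to B: r_B/(r_B+r_C) = 0.03047.
C_B = 0.03047·C_{A0}·X = 0.03047×6.66×0.348 = 0.0706 mol/L; Y_B = C_B/C_{A0} = 0.0106.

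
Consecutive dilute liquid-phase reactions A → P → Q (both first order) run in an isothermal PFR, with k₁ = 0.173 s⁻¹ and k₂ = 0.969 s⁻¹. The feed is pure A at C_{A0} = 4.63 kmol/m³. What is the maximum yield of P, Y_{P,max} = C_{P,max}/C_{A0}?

For a first-order series the maximum intermediate yield is C_{P,max}/C_{A0} = (k₁/k₂)^[k₂/(k₂−k₁)].
= (0.173/0.969)^(0.969/(0.969−0.173)) = (0.1785)^(1.217) = 0.1228.

0.123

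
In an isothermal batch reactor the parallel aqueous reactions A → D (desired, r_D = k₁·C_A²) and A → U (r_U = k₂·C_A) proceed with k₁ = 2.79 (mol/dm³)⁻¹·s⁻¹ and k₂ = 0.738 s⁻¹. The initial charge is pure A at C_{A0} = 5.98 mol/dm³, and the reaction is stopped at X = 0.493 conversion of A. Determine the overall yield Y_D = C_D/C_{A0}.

0.465

C_A = C_{A0}(1−X) = 3.032 mol/dm³.
Along a PFR/batch, dC_U/dC_A = −r_U/(r_D+r_U) = −k₂/(k₂+k₁·C_A).
Integrating from C_{A0} to C_A: C_U = (0.738/2.79)·ln[(0.738+2.79·5.98)/(0.738+2.79·3.03)] = 0.2645·ln(17.42/9.197) = 0.1690 mol/dm³.
Then C_D = (C_{A0}−C_A) − C_U = 2.948 − 0.1690 = 2.779 mol/dm³.
Y_D = C_D/C_{A0} = 2.779/5.98 = 0.465.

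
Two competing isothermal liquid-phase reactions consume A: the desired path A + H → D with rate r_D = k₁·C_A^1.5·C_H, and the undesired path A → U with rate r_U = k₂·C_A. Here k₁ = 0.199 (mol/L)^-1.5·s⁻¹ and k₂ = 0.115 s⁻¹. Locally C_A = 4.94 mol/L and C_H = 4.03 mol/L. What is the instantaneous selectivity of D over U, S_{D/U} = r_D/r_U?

S_{D/U} = r_D/r_U = (k₁·C_A^1.5·C_H)/(k₂·C_A) = (k₁/k₂)·C_A^0.5·C_H.
= (0.199×4.940^1.5×4.030) / (0.115×4.940) = 8.805/0.5681 = 15.5.

15.5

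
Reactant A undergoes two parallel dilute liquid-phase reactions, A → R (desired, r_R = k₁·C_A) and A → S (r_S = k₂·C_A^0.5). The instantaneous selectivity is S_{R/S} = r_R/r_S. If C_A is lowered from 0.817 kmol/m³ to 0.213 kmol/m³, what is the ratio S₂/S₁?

0.511

S_{R/S} = (k₁/k₂)·C_A^0.5, so S₂/S₁ = (C_{A,2}/C_{A,1})^0.5.
= (0.213/0.817)^0.5 = (0.2607)^0.5 = 0.511.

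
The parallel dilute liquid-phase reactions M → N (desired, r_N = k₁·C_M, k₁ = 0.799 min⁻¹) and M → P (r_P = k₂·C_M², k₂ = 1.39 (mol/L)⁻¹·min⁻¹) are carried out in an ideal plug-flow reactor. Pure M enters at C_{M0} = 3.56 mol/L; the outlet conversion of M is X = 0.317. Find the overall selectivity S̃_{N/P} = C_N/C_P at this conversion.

0.194

C_M = C_{M0}(1−X) = 2.431 mol/L.
Along a PFR/batch, dC_N/dC_M = −r_N/(r_N+r_P) = −k₁/(k₁+k₂·C_M).
Integrating from C_{M0} to C_M: C_N = (0.799/1.39)·ln[(0.799+1.39·3.56)/(0.799+1.39·2.43)] = 0.5748·ln(5.747/4.179) = 0.1832 mol/L.
C_P = (C_{M0}−C_M)−C_N = 0.9453 mol/L; S̃_{N/P} = 0.1832/0.9453 = 0.194.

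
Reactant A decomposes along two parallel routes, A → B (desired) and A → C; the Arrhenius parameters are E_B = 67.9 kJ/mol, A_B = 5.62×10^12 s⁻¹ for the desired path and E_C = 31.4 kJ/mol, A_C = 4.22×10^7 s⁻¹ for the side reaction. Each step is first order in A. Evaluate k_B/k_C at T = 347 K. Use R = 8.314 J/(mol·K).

With equal orders, S_{B/C} = k_B/k_C = (A_B/A_C)·exp[(E_C−E_B)/(RT)].
(E_C−E_B)/(RT) = (31.4−67.9)×10³/(8.314×347) = -36500/2885 = -12.65.
k_B/k_C = (5.62×10^12/4.22×10^7)·exp(-12.65) = 1.332×10^5 × 3.202×10^-6 = 0.426.

0.426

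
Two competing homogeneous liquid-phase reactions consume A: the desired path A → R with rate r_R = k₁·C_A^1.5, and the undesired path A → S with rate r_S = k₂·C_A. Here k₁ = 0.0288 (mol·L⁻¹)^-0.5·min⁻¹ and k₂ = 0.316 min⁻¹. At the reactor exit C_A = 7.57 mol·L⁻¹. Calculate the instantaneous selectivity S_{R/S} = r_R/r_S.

0.251

S_{R/S} = r_R/r_S = (k₁·C_A^1.5)/(k₂·C_A) = (k₁/k₂)·C_A^0.5.
= (0.0288×7.570^1.5) / (0.316×7.570) = 0.5998/2.392 = 0.251.
Since the desired path is higher order in A, keeping C_A high (PFR or concentrated feed) favours R.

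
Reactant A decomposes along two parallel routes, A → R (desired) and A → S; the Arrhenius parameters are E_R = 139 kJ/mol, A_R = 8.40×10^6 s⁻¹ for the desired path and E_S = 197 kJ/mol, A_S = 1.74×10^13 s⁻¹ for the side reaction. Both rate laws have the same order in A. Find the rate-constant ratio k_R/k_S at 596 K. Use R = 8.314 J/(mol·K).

0.0585

Since both paths have the same order in A, the concentration cancels and S_{R/S} = k_R/k_S = (A_R/A_S)·exp[(E_S−E_R)/(RT)].
(E_S−E_R)/(RT) = (197−139)×10³/(8.314×596) = 58000/4955 = 11.71.
k_R/k_S = (8.40×10^6/1.74×10^13)·exp(11.71) = 4.828×10^-7 × 1.212×10^5 = 0.0585.
Since E_R < E_S, lowering the temperature improves selectivity toward R.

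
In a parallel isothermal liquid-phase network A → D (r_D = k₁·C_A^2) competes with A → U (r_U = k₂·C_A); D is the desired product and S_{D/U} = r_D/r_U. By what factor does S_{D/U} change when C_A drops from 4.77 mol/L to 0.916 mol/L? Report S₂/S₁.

S_{D/U} = (k₁/k₂)·C_A, so S₂/S₁ = (C_{A,2}/C_{A,1}).
= 0.916/4.77 = 0.192.
Selectivity toward D falls as C_A falls — high-concentration operation is favoured.

0.192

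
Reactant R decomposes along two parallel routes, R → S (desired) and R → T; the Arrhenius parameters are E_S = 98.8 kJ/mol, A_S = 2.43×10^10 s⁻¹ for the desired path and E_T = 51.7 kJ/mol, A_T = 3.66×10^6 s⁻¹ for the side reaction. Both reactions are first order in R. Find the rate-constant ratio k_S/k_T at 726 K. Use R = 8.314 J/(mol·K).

Since both paths have the same order in R, the concentration cancels and S_{S/T} = k_S/k_T = (A_S/A_T)·exp[(E_T−E_S)/(RT)].
(E_T−E_S)/(RT) = (51.7−98.8)×10³/(8.314×726) = -47100/6036 = -7.803.
k_S/k_T = (2.43×10^10/3.66×10^6)·exp(-7.803) = 6639 × 4.084×10^-4 = 2.71.

2.71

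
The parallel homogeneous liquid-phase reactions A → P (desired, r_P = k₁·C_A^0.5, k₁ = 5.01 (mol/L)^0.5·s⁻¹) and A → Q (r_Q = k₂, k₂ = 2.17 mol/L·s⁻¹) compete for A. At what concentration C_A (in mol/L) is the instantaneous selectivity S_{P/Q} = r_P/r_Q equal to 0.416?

0.0325 mol/L

S_{P/Q} = (k₁/k₂)·C_A^0.5 ⇒ C_A = (S·k₂/k₁)^(2).
= (0.416×2.17/5.01)^(2) = (0.1802)^(2) = 0.0325 mol/L.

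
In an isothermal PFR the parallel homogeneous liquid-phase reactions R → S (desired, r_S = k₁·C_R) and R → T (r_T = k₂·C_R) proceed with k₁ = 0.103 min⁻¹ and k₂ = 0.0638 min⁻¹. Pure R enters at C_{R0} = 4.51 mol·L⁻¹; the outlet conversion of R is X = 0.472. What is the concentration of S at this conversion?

1.31 mol·L⁻¹

C_R = C_{R0}(1−X) = 2.381 mol·L⁻¹.
Both paths are first order in R, so the instantaneous fraction to S is constant: dC_S/d(−C_R) = k₁/(k₁+k₂) = 0.6175.
C_S = 0.6175·(C_{R0}−C_R) = 0.6175×2.129 = 1.31 mol·L⁻¹.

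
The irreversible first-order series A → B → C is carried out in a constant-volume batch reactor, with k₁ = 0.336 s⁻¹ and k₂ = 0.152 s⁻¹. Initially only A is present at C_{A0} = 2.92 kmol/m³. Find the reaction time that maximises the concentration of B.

4.31 s

Setting dC_B/dt = 0 gives t_opt = ln(k₂/k₁)/(k₂−k₁).
= ln(0.152/0.336)/(0.152−0.336) = ln(0.4524)/-0.1840 = -0.7932/-0.1840 = 4.31 s.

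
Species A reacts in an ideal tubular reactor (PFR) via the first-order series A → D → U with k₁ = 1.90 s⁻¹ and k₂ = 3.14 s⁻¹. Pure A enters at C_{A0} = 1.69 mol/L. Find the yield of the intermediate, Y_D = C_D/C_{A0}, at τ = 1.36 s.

The intermediate concentration in a first-order A→B→C sequence is C_D = k₁C_{A0}(e^(−k₁τ) − e^(−k₂τ))/(k₂−k₁).
e^(−k₁τ) = e^(−1.90×1.36) = e^(−2.584) = 0.07547; e^(−k₂τ) = e^(−4.270) = 0.01398.
C_D = 1.90×1.69/(3.14−1.90) × (0.07547−0.01398) = 2.590×0.06150 = 0.1592 mol/L.
Y_D = C_D/C_{A0} = 0.1592/1.69 = 0.0942.

0.0942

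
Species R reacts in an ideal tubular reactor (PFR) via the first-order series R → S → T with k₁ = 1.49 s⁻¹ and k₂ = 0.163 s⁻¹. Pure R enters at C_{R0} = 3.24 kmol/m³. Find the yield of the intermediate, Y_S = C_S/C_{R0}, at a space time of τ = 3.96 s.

0.586

The intermediate concentration in a first-order A→B→C sequence is C_S = k₁C_{R0}(e^(−k₁τ) − e^(−k₂τ))/(k₂−k₁).
e^(−k₁τ) = e^(−1.49×3.96) = e^(−5.900) = 0.002738; e^(−k₂τ) = e^(−0.6455) = 0.5244.
C_S = 1.49×3.24/(0.163−1.49) × (0.002738−0.5244) = (-3.638)×(-0.5217) = 1.898 kmol/m³.
Y_S = C_S/C_{R0} = 1.898/3.24 = 0.586.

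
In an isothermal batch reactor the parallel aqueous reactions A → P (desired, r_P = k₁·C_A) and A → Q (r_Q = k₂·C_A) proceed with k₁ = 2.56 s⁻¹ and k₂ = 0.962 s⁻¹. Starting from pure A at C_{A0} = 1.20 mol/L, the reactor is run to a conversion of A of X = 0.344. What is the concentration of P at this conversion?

C_A = C_{A0}(1−X) = 0.7872 mol/L.
Both paths are first order in A, so the instantaneous fraction to P is constant: dC_P/d(−C_A) = k₁/(k₁+k₂) = 0.7269.
C_P = 0.7269·(C_{A0}−C_A) = 0.7269×0.4128 = 0.300 mol/L.

0.300 mol/L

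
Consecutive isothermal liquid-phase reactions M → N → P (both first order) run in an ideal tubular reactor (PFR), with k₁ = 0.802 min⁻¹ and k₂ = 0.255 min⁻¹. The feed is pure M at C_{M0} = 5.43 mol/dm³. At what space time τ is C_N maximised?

2.09 min

The intermediate peaks when r₁ = r₂, i.e. k₁e^(−k₁τ) = k₂e^(−k₂τ), giving τ_opt = ln(k₂/k₁)/(k₂−k₁).
= ln(0.255/0.802)/(0.255−0.802) = ln(0.3180)/-0.5470 = -1.146/-0.5470 = 2.09 min.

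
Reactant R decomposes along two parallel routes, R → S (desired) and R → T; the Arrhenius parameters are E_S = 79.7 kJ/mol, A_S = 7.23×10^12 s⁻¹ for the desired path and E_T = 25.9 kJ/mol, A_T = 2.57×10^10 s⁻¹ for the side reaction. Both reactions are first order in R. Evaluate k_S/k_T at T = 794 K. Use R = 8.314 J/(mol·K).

0.0812

With equal orders, S_{S/T} = k_S/k_T = (A_S/A_T)·exp[(E_T−E_S)/(RT)].
(E_T−E_S)/(RT) = (25.9−79.7)×10³/(8.314×794) = -53800/6601 = -8.150.
k_S/k_T = (7.23×10^12/2.57×10^10)·exp(-8.150) = 281.3 × 2.888×10^-4 = 0.0812.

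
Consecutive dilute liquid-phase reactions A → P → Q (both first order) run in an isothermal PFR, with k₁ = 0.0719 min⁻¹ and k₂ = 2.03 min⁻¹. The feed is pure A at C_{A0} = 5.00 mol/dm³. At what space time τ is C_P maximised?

1.71 min

For first-order series the maximum of C_P occurs at τ_opt = ln(k₂/k₁)/(k₂−k₁).
= ln(2.03/0.0719)/(2.03−0.0719) = ln(28.23)/1.958 = 3.341/1.958 = 1.71 min.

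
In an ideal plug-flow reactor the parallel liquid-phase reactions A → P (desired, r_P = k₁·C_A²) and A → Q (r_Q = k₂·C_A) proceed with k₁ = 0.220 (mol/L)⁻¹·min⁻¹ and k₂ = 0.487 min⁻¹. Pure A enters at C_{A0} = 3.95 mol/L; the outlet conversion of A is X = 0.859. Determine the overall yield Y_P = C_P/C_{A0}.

0.411

C_A = C_{A0}(1−X) = 0.5570 mol/L.
Along a PFR/batch, dC_Q/dC_A = −r_Q/(r_P+r_Q) = −k₂/(k₂+k₁·C_A).
Integrating from C_{A0} to C_A: C_Q = (0.487/0.220)·ln[(0.487+0.220·3.95)/(0.487+0.220·0.557)] = 2.214·ln(1.356/0.6095) = 1.770 mol/L.
Then C_P = (C_{A0}−C_A) − C_Q = 3.393 − 1.770 = 1.623 mol/L.
Y_P = C_P/C_{A0} = 1.623/3.95 = 0.411.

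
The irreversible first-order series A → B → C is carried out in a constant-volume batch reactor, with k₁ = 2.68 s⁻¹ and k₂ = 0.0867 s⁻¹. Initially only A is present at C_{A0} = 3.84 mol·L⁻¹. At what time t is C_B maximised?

1.32 s

The intermediate peaks when r₁ = r₂, i.e. k₁e^(−k₁t) = k₂e^(−k₂t), giving t_opt = ln(k₂/k₁)/(k₂−k₁).
= ln(0.0867/2.68)/(0.0867−2.68) = ln(0.03235)/-2.593 = -3.431/-2.593 = 1.32 s.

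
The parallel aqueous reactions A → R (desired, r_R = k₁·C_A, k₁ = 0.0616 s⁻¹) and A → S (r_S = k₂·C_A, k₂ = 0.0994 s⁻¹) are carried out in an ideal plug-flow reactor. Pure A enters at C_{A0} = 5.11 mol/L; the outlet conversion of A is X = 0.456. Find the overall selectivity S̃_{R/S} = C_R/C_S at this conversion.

C_A = C_{A0}(1−X) = 2.780 mol/L.
Both paths are first order in A, so the instantaneous fraction to R is constant: dC_R/d(−C_A) = k₁/(k₁+k₂) = 0.3826.
C_R = 0.3826·(C_{A0}−C_A) = 0.3826×2.330 = 0.892 mol/L.
C_S = (C_{A0}−C_A)−C_R = 1.439 mol/L; S̃_{R/S} = 0.8915/1.439 = 0.620.

0.620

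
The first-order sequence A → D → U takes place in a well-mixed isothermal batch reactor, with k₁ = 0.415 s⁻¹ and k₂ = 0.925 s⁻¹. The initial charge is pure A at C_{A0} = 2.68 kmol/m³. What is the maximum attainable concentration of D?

0.626 kmol/m³

For a first-order series the maximum intermediate yield is C_{D,max}/C_{A0} = (k₁/k₂)^[k₂/(k₂−k₁)].
= (0.415/0.925)^(0.925/(0.925−0.415)) = (0.4486)^(1.814) = 0.2337.
C_{D,max} = 0.2337×2.68 = 0.626 kmol/m³.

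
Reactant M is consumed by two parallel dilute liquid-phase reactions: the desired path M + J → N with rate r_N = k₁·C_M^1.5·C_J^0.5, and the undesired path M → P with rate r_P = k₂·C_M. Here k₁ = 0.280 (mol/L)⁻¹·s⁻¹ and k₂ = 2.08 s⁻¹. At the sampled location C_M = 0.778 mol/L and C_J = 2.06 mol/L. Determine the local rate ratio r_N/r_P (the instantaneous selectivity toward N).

0.170

S_{N/P} = r_N/r_P = (k₁·C_M^1.5·C_J^0.5)/(k₂·C_M) = (k₁/k₂)·C_M^0.5·C_J^0.5.
= (0.280×0.7780^1.5×2.060^0.5) / (2.08×0.7780) = 0.2758/1.618 = 0.170.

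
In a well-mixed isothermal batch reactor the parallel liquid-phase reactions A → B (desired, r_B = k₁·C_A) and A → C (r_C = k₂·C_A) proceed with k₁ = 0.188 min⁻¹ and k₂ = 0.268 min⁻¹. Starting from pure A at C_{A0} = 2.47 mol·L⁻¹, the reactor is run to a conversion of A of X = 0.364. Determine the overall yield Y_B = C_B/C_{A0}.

C_A = C_{A0}(1−X) = 1.571 mol·L⁻¹.
Both paths are first order in A, so the instantaneous fraction to B is constant: dC_B/d(−C_A) = k₁/(k₁+k₂) = 0.4123.
C_B = 0.4123·(C_{A0}−C_A) = 0.4123×0.8991 = 0.371 mol·L⁻¹.
Y_B = C_B/C_{A0} = 0.3707/2.47 = 0.150.

0.150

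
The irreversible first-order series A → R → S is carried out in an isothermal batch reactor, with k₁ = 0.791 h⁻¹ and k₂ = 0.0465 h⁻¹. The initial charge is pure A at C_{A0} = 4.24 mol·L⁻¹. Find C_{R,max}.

3.55 mol·L⁻¹

At the optimum, C_{R,max}/C_{A0} = (k₁/k₂)^[k₂/(k₂−k₁)].
= (0.791/0.0465)^(0.0465/(0.0465−0.791)) = (17.01)^(-0.06246) = 0.8378.
C_{R,max} = 0.8378×4.24 = 3.55 mol·L⁻¹.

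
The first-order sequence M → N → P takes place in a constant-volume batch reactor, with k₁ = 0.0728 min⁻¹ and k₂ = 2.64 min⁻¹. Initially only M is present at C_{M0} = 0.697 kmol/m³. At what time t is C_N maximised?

For first-order series the maximum of C_N occurs at t_opt = ln(k₂/k₁)/(k₂−k₁).
= ln(2.64/0.0728)/(2.64−0.0728) = ln(36.26)/2.567 = 3.591/2.567 = 1.40 min.

1.40 min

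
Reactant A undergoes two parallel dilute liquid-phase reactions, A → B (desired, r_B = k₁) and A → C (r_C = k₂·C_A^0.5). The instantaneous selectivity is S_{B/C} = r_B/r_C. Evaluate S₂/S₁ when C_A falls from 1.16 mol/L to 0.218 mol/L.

S_{B/C} = (k₁/k₂)·C_A^-0.5, so S₂/S₁ = (C_{A,2}/C_{A,1})^-0.5.
= (0.218/1.16)^(-0.5) = (0.1879)^(-0.5) = 2.31.
Selectivity toward B rises as C_A falls — low-concentration operation is favoured.

2.31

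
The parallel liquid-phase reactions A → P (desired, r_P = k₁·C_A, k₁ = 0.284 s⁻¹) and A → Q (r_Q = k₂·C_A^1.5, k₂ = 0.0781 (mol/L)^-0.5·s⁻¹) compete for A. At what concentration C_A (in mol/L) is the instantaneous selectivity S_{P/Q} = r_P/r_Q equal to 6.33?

0.330 mol/L

S_{P/Q} = (k₁/k₂)·C_A^-0.5 ⇒ C_A = (S·k₂/k₁)^(-2).
= (6.33×0.0781/0.284)^(-2) = (1.741)^(-2) = 0.330 mol/L.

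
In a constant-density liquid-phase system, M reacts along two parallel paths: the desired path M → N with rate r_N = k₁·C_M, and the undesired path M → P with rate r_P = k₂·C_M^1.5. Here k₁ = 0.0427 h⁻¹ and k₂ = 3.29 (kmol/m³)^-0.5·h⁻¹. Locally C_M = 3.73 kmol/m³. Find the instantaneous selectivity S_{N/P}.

0.00672

S_{N/P} = r_N/r_P = (k₁·C_M)/(k₂·C_M^1.5) = (k₁/k₂)·C_M^-0.5.
= (0.0427×3.730) / (3.29×3.730^1.5) = 0.1593/23.70 = 0.00672.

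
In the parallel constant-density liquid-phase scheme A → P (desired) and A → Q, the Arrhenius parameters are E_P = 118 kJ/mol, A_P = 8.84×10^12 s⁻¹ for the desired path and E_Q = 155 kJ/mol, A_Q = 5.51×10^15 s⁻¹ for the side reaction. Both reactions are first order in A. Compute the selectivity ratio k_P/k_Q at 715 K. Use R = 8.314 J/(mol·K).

0.810

With equal orders, S_{P/Q} = k_P/k_Q = (A_P/A_Q)·exp[(E_Q−E_P)/(RT)].
(E_Q−E_P)/(RT) = (155−118)×10³/(8.314×715) = 37000/5945 = 6.224.
k_P/k_Q = (8.84×10^12/5.51×10^15)·exp(6.224) = 0.001604 × 504.8 = 0.810.
Since E_P < E_Q, lowering the temperature improves selectivity toward P.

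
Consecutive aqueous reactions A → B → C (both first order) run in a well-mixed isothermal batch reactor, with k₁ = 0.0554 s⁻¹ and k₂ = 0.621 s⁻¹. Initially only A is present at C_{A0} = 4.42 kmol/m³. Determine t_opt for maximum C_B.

For first-order series the maximum of C_B occurs at t_opt = ln(k₂/k₁)/(k₂−k₁).
= ln(0.621/0.0554)/(0.621−0.0554) = ln(11.21)/0.5656 = 2.417/0.5656 = 4.27 s.

4.27 s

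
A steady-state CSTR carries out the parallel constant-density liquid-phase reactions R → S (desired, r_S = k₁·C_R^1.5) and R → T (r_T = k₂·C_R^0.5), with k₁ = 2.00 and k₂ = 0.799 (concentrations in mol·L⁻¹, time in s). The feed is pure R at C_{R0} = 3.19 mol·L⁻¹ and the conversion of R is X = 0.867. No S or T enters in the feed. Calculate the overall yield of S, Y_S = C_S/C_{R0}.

0.447

Exit C_R = C_{R0}(1−X) = 3.19×0.133 = 0.4243 mol·L⁻¹.
A CSTR operates uniformly at the exit composition, giving r_S = 0.5527 and r_T = 0.5204 (each k·C_R^n at C_R = 0.4243).
Fraction of consumed R going to S: r_S/(r_S+r_T) = 0.5150.
C_S = 0.5150·C_{R0}·X = 0.5150×3.19×0.867 = 1.42 mol·L⁻¹; Y_S = C_S/C_{R0} = 0.447.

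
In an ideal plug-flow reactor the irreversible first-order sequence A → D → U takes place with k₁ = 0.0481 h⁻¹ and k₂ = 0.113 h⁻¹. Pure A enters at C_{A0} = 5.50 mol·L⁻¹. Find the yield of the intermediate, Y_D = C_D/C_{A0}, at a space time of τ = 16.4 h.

Solving the coupled first-order balances gives C_D(τ) = [k₁/(k₂−k₁)]·C_{A0}·(e^(−k₁τ) − e^(−k₂τ)).
e^(−k₁τ) = e^(−0.0481×16.4) = e^(−0.7888) = 0.4544; e^(−k₂τ) = e^(−1.853) = 0.1567.
C_D = 0.0481×5.50/(0.113−0.0481) × (0.4544−0.1567) = 4.076×0.2976 = 1.213 mol·L⁻¹.
Y_D = C_D/C_{A0} = 1.213/5.50 = 0.221.

0.221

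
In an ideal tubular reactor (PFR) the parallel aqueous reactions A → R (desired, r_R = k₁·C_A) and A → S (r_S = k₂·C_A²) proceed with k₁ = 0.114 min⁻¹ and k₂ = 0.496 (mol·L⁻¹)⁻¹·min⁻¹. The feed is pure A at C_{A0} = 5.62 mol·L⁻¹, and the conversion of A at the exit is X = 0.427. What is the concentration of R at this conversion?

C_A = C_{A0}(1−X) = 3.220 mol·L⁻¹.
Along a PFR/batch, dC_R/dC_A = −r_R/(r_R+r_S) = −k₁/(k₁+k₂·C_A).
Integrating from C_{A0} to C_A: C_R = (0.114/0.496)·ln[(0.114+0.496·5.62)/(0.114+0.496·3.22)] = 0.2298·ln(2.902/1.711) = 0.1214 mol·L⁻¹.

0.121 mol·L⁻¹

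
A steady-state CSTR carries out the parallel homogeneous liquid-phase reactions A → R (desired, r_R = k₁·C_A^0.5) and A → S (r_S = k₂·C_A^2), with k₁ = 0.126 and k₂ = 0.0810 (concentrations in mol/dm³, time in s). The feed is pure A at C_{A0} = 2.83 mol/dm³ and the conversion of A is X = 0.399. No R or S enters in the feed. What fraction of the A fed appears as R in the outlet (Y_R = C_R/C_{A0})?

0.164

Exit C_A = C_{A0}(1−X) = 2.83×0.601 = 1.701 mol/dm³.
In a CSTR the entire volume is at exit conditions, so r_R = 0.126×1.701^0.5 = 0.1643 and r_S = 0.0810×1.701^2 = 0.2343.
Fraction of consumed A going to R: r_R/(r_R+r_S) = 0.4122.
C_R = 0.4122·C_{A0}·X = 0.4122×2.83×0.399 = 0.465 mol/dm³; Y_R = C_R/C_{A0} = 0.164.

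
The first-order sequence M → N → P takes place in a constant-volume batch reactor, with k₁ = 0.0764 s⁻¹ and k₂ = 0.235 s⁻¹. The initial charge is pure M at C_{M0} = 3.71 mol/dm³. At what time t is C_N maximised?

The intermediate peaks when r₁ = r₂, i.e. k₁e^(−k₁t) = k₂e^(−k₂t), giving t_opt = ln(k₂/k₁)/(k₂−k₁).
= ln(0.235/0.0764)/(0.235−0.0764) = ln(3.076)/0.1586 = 1.124/0.1586 = 7.08 s.

7.08 s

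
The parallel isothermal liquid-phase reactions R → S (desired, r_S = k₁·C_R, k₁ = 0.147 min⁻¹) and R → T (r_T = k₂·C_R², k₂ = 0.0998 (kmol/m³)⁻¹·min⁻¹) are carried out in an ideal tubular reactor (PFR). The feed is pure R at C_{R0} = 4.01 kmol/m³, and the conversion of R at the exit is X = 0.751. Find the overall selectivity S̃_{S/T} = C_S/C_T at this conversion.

0.639

C_R = C_{R0}(1−X) = 0.9985 kmol/m³.
Along a PFR/batch, dC_S/dC_R = −r_S/(r_S+r_T) = −k₁/(k₁+k₂·C_R).
Integrating from C_{R0} to C_R: C_S = (0.147/0.0998)·ln[(0.147+0.0998·4.01)/(0.147+0.0998·0.998)] = 1.473·ln(0.5472/0.2466) = 1.174 kmol/m³.
C_T = (C_{R0}−C_R)−C_S = 1.838 kmol/m³; S̃_{S/T} = 1.174/1.838 = 0.639.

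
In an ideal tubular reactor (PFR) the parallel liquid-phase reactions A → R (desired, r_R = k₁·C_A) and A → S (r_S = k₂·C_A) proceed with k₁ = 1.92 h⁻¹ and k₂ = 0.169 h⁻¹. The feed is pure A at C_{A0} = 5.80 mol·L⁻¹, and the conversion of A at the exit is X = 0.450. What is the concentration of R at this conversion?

C_A = C_{A0}(1−X) = 3.190 mol·L⁻¹.
Both paths are first order in A, so the instantaneous fraction to R is constant: dC_R/d(−C_A) = k₁/(k₁+k₂) = 0.9191.
C_R = 0.9191·(C_{A0}−C_A) = 0.9191×2.610 = 2.40 mol·L⁻¹.

2.40 mol·L⁻¹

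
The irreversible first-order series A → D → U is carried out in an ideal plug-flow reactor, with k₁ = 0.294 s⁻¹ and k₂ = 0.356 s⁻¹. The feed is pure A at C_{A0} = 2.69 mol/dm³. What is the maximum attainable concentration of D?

At the optimum, C_{D,max}/C_{A0} = (k₁/k₂)^[k₂/(k₂−k₁)].
= (0.294/0.356)^(0.356/(0.356−0.294)) = (0.8258)^(5.742) = 0.3333.
C_{D,max} = 0.3333×2.69 = 0.897 mol/dm³.

0.897 mol/dm³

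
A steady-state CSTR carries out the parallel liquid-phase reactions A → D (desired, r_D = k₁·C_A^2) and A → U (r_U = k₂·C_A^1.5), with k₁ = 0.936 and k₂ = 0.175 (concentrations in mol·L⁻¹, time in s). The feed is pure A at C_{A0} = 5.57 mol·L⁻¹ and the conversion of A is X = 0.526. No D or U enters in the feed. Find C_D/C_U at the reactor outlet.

8.69

Exit C_A = C_{A0}(1−X) = 5.57×0.474 = 2.640 mol·L⁻¹.
Rates in a CSTR are evaluated at the outlet concentration: r_D = 0.936×2.640^2 = 6.524, r_U = 0.175×2.640^1.5 = 0.7507.
Overall selectivity = C_D/C_U = r_Dτ/(r_Uτ) = r_D/r_U = 8.69.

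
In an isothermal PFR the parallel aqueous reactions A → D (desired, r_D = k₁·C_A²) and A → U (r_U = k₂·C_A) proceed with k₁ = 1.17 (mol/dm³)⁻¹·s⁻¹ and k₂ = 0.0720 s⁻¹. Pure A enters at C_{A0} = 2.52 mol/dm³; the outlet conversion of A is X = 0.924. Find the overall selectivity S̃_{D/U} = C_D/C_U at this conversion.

C_A = C_{A0}(1−X) = 0.1915 mol/dm³.
Along a PFR/batch, dC_U/dC_A = −r_U/(r_D+r_U) = −k₂/(k₂+k₁·C_A).
Integrating from C_{A0} to C_A: C_U = (0.0720/1.17)·ln[(0.0720+1.17·2.52)/(0.0720+1.17·0.192)] = 0.06154·ln(3.020/0.2961) = 0.1429 mol/dm³.
Then C_D = (C_{A0}−C_A) − C_U = 2.328 − 0.1429 = 2.186 mol/dm³.
S̃_{D/U} = C_D/C_U = 2.186/0.1429 = 15.3.

15.3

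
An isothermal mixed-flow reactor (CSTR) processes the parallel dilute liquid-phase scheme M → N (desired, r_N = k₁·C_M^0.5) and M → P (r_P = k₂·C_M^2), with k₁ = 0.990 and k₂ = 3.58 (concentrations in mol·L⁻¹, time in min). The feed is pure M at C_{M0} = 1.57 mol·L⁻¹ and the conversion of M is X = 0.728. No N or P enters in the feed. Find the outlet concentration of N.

0.569 mol·L⁻¹

Exit C_M = C_{M0}(1−X) = 1.57×0.272 = 0.4270 mol·L⁻¹.
A CSTR operates uniformly at the exit composition, giving r_N = 0.6469 and r_P = 0.6529 (each k·C_M^n at C_M = 0.4270).
Fraction of consumed M going to N: r_N/(r_N+r_P) = 0.4977.
C_N = 0.4977·C_{M0}·X = 0.4977×1.57×0.728 = 0.569 mol·L⁻¹.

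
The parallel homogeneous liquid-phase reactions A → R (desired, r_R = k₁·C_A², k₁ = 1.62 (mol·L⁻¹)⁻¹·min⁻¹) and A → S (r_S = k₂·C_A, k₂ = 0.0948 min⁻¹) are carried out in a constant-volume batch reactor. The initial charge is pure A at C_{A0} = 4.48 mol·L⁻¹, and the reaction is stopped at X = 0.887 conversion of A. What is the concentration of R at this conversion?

C_A = C_{A0}(1−X) = 0.5062 mol·L⁻¹.
Along a PFR/batch, dC_S/dC_A = −r_S/(r_R+r_S) = −k₂/(k₂+k₁·C_A).
Integrating from C_{A0} to C_A: C_S = (0.0948/1.62)·ln[(0.0948+1.62·4.48)/(0.0948+1.62·0.506)] = 0.05852·ln(7.352/0.9149) = 0.1220 mol·L⁻¹.
Then C_R = (C_{A0}−C_A) − C_S = 3.974 − 0.1220 = 3.852 mol·L⁻¹.

3.85 mol·L⁻¹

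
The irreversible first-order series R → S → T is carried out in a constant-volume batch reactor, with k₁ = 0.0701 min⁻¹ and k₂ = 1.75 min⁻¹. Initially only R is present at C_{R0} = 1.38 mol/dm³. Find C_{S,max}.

Evaluating C_S at t_opt = ln(k₂/k₁)/(k₂−k₁) gives C_{S,max}/C_{R0} = (k₁/k₂)^[k₂/(k₂−k₁)].
= (0.0701/1.75)^(1.75/(1.75−0.0701)) = (0.04006)^(1.042) = 0.03502.
C_{S,max} = 0.03502×1.38 = 0.0483 mol/dm³.

0.0483 mol/dm³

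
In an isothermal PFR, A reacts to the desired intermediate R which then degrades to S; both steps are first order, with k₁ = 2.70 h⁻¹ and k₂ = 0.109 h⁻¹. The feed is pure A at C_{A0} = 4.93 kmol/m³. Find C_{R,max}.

4.31 kmol/m³

At the optimum, C_{R,max}/C_{A0} = (k₁/k₂)^[k₂/(k₂−k₁)].
= (2.70/0.109)^(0.109/(0.109−2.70)) = (24.77)^(-0.04207) = 0.8737.
C_{R,max} = 0.8737×4.93 = 4.31 kmol/m³.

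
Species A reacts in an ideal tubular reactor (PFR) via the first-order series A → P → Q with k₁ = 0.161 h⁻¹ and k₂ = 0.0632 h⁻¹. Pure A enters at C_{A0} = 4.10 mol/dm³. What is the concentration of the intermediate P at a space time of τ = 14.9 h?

For first-order series with pure A initially, C_P(τ) = k₁C_{A0}/(k₂−k₁)·(e^(−k₁τ) − e^(−k₂τ)).
e^(−k₁τ) = e^(−0.161×14.9) = e^(−2.399) = 0.09082; e^(−k₂τ) = e^(−0.9417) = 0.3900.
C_P = 0.161×4.10/(0.0632−0.161) × (0.09082−0.3900) = (-6.749)×(-0.2992) = 2.019 mol/dm³.

2.02 mol/dm³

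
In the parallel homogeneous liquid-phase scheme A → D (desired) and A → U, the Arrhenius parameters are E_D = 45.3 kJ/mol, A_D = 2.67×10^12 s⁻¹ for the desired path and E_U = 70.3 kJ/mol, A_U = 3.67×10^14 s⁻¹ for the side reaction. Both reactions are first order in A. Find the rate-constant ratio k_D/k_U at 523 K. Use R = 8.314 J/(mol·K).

k_D/k_U = (A_D/A_U)·exp[−(E_D−E_U)/(RT)] = (A_D/A_U)·exp[(E_U−E_D)/(RT)].
(E_U−E_D)/(RT) = (70.3−45.3)×10³/(8.314×523) = 25000/4348 = 5.749.
k_D/k_U = (2.67×10^12/3.67×10^14)·exp(5.749) = 0.007275 × 314.0 = 2.28.
Since E_D < E_U, lowering the temperature improves selectivity toward D.

2.28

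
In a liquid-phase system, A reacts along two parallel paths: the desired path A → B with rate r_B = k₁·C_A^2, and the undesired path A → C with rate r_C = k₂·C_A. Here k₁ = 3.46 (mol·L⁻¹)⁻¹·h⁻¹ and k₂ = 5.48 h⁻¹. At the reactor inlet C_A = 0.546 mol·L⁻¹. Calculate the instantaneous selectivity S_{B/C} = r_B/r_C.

0.345

S_{B/C} = r_B/r_C = (k₁·C_A^2)/(k₂·C_A) = (k₁/k₂)·C_A.
= (3.46×0.5460^2) / (5.48×0.5460) = 1.031/2.992 = 0.345.
Since the desired path is higher order in A, keeping C_A high (PFR or concentrated feed) favours B.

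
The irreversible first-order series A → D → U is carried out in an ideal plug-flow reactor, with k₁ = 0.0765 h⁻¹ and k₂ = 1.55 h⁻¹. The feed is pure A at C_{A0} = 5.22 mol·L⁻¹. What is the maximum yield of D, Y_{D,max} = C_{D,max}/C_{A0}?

At the optimum, C_{D,max}/C_{A0} = (k₁/k₂)^[k₂/(k₂−k₁)].
= (0.0765/1.55)^(1.55/(1.55−0.0765)) = (0.04935)^(1.052) = 0.04222.

0.0422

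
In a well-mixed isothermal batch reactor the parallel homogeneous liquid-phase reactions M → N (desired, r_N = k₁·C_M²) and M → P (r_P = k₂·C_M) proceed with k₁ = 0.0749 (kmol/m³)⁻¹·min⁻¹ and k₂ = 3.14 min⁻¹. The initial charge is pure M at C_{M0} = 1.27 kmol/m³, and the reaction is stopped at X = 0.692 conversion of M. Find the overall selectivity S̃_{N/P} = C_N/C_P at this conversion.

C_M = C_{M0}(1−X) = 0.3912 kmol/m³.
Along a PFR/batch, dC_P/dC_M = −r_P/(r_N+r_P) = −k₂/(k₂+k₁·C_M).
Integrating from C_{M0} to C_M: C_P = (3.14/0.0749)·ln[(3.14+0.0749·1.27)/(3.14+0.0749·0.391)] = 41.92·ln(3.235/3.169) = 0.8618 kmol/m³.
Then C_N = (C_{M0}−C_M) − C_P = 0.8788 − 0.8618 = 0.01704 kmol/m³.
S̃_{N/P} = C_N/C_P = 0.01704/0.8618 = 0.0198.

0.0198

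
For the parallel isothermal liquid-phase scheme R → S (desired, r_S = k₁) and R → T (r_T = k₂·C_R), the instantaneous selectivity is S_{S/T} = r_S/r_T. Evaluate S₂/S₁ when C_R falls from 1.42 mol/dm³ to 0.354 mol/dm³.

4.01

S_{S/T} = (k₁/k₂)·C_R⁻¹, so S₂/S₁ = (C_{R,2}/C_{R,1})⁻¹.
= 1.42/0.354 = 4.01.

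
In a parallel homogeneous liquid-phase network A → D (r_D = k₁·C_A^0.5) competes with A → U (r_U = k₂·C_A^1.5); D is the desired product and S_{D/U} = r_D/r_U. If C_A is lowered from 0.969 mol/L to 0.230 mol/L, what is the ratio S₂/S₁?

S_{D/U} = (k₁/k₂)·C_A⁻¹, so S₂/S₁ = (C_{A,2}/C_{A,1})⁻¹.
= 0.969/0.230 = 4.21.

4.21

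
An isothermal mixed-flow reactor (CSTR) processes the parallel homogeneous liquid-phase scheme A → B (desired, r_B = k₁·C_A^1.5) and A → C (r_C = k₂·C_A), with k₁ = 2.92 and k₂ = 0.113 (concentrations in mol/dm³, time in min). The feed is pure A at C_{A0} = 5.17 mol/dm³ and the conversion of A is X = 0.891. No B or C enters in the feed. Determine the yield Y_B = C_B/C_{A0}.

Exit C_A = C_{A0}(1−X) = 5.17×0.109 = 0.5635 mol/dm³.
Rates in a CSTR are evaluated at the outlet concentration: r_B = 2.92×0.5635^1.5 = 1.235, r_C = 0.113×0.5635 = 0.06368.
Fraction of consumed A going to B: r_B/(r_B+r_C) = 0.9510.
C_B = 0.9510·C_{A0}·X = 0.9510×5.17×0.891 = 4.38 mol/dm³; Y_B = C_B/C_{A0} = 0.847.

0.847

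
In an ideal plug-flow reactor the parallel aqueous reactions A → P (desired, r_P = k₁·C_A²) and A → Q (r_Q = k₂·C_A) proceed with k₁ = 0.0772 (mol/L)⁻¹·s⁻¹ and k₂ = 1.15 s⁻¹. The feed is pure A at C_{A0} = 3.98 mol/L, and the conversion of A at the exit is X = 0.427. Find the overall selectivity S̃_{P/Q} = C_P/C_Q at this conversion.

0.209

C_A = C_{A0}(1−X) = 2.281 mol/L.
Along a PFR/batch, dC_Q/dC_A = −r_Q/(r_P+r_Q) = −k₂/(k₂+k₁·C_A).
Integrating from C_{A0} to C_A: C_Q = (1.15/0.0772)·ln[(1.15+0.0772·3.98)/(1.15+0.0772·2.28)] = 14.90·ln(1.457/1.326) = 1.405 mol/L.
Then C_P = (C_{A0}−C_A) − C_Q = 1.699 − 1.405 = 0.2941 mol/L.
S̃_{P/Q} = C_P/C_Q = 0.2941/1.405 = 0.209.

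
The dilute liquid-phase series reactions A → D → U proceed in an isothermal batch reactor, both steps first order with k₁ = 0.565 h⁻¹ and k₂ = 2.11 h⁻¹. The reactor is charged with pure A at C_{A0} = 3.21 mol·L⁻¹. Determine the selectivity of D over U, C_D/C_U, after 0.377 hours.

2.13

For first-order series with pure A initially, C_D(t) = k₁C_{A0}/(k₂−k₁)·(e^(−k₁t) − e^(−k₂t)).
e^(−k₁t) = e^(−0.565×0.377) = e^(−0.2130) = 0.8082; e^(−k₂t) = e^(−0.7955) = 0.4514.
C_D = 0.565×3.21/(2.11−0.565) × (0.8082−0.4514) = 1.174×0.3568 = 0.4188 mol·L⁻¹.
C_A = C_{A0}e^(−k₁t) = 2.594 mol·L⁻¹, so C_U = C_{A0}−C_A−C_D = 0.1970 mol·L⁻¹; C_D/C_U = 2.13.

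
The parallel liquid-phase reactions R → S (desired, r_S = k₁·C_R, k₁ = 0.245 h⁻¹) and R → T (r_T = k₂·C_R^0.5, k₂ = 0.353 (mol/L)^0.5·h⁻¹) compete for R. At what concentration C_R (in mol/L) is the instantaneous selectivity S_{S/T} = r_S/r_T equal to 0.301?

S_{S/T} = (k₁/k₂)·C_R^0.5 ⇒ C_R = (S·k₂/k₁)^(2).
= (0.301×0.353/0.245)^(2) = (0.4337)^(2) = 0.188 mol/L.

0.188 mol/L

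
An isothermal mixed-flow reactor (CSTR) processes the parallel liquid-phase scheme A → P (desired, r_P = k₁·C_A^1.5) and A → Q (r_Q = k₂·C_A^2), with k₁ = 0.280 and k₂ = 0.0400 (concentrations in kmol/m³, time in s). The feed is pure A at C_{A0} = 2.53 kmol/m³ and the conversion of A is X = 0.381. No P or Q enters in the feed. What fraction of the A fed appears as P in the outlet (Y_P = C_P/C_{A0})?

Exit C_A = C_{A0}(1−X) = 2.53×0.619 = 1.566 kmol/m³.
A CSTR operates uniformly at the exit composition, giving r_P = 0.5488 and r_Q = 0.09810 (each k·C_A^n at C_A = 1.566).
Fraction of consumed A going to P: r_P/(r_P+r_Q) = 0.8483.
C_P = 0.8483·C_{A0}·X = 0.8483×2.53×0.381 = 0.818 kmol/m³; Y_P = C_P/C_{A0} = 0.323.

0.323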